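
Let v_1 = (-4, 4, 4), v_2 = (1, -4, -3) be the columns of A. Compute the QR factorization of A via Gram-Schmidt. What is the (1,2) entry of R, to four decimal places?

e_1 = v_1/‖v_1‖ = (-4, 4, 4)/6.9282 = (-0.5774, 0.5774, 0.5774).
r_{12} = e_1·v_2 = -4.6188.

r_{12} = -4.6188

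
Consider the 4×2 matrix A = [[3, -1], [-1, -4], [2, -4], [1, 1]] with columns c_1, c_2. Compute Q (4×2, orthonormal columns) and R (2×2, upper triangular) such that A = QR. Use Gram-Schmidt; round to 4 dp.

Q = [[0.7746, 0.0356], [-0.2582, -0.7827], [0.5164, -0.5693], [0.2582, 0.2490]], R = [[3.8730, -1.5492], [0.0000, 5.6214]]

c_1 = (3, -1, 2, 1); ‖c_1‖ = 3.8730, so q_1 = (0.7746, -0.2582, 0.5164, 0.2582).
q_1·c_2 = 0.7746·(-1) + (-0.2582)·(-4) + 0.5164·(-4) + 0.2582·1 = -1.5492.
u_2 = c_2 + 1.5492·q_1 = (0.2000, -4.4000, -3.2000, 1.4000).
‖u_2‖ = 5.6214, so q_2 = (0.0356, -0.7827, -0.5693, 0.2490).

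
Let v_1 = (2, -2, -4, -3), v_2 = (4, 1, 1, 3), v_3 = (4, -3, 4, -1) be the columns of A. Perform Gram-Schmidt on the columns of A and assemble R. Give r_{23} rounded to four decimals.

v_1 = (2, -2, -4, -3); ‖v_1‖ = 5.7446, so q_1 = (0.3482, -0.3482, -0.6963, -0.5222).
q_1·v_2 = 0.3482·4 + (-0.3482)·1 + (-0.6963)·1 + (-0.5222)·3 = -1.2185.
u_2 = v_2 + 1.2185·q_1 = (4.4242, 0.5758, 0.1515, 2.3636).
‖u_2‖ = 5.0513, so q_2 = (0.8759, 0.1140, 0.0300, 0.4679).
r_{23} = q_2·v_3 = 2.8136.

r_{23} = 2.8136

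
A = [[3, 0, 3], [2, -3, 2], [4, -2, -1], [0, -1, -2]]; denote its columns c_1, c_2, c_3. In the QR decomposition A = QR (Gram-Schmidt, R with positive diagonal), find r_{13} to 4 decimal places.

c_1 = (3, 2, 4, 0); ‖c_1‖ = 5.3852, so q_1 = (0.5571, 0.3714, 0.7428, 0.0000).
r_{13} = q_1·c_3 = 1.6713.

r_{13} = 1.6713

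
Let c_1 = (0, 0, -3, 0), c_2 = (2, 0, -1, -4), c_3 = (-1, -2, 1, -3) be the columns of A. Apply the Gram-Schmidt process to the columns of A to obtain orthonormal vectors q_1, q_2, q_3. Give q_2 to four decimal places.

q_2 = (0.4472, 0.0000, 0.0000, -0.8944)

c_1 = (0, 0, -3, 0); ‖c_1‖ = 3.0000, so q_1 = (0.0000, 0.0000, -1.0000, 0.0000).
q_1·c_2 = 0.0000·2 + 0.0000·0 + (-1.0000)·(-1) + 0.0000·(-4) = 1.0000.
u_2 = c_2 − 1.0000·q_1 = (2.0000, 0.0000, 0.0000, -4.0000).
‖u_2‖ = 4.4721, so q_2 = (0.4472, 0.0000, 0.0000, -0.8944).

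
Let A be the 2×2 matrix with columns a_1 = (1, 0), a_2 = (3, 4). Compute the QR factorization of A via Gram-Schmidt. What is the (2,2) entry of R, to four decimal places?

r_{22} = 4.0000

a_1 = (1, 0); ‖a_1‖ = 1.0000, so e_1 = (1.0000, 0.0000).
e_1·a_2 = 1.0000·3 + 0.0000·4 = 3.0000.
u_2 = a_2 − 3.0000·e_1 = (0.0000, 4.0000).
r_{22} = ‖u_2‖ = 4.0000.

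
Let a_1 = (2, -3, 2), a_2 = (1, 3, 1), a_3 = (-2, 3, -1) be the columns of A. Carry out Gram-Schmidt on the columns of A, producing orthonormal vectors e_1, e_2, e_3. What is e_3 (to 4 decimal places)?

e_1 = a_1/‖a_1‖ = (2, -3, 2)/4.1231 = (0.4851, -0.7276, 0.4851).
r_{12} = e_1·a_2 = -1.2127.
u_2 = a_2 + 1.2127·e_1 = (1.5882, 2.1176, 1.5882).
‖u_2‖ = 3.0870, so e_2 = (0.5145, 0.6860, 0.5145).
r_{13} = e_1·a_3 = -3.6380; r_{23} = e_2·a_3 = 0.5145.
u_3 = a_3 + 3.6380·e_1 − 0.5145·e_2 = (-0.5000, 0.0000, 0.5000).
‖u_3‖ = 0.7071, so e_3 = (-0.7071, 0.0000, 0.7071).

e_3 = (-0.7071, 0.0000, 0.7071)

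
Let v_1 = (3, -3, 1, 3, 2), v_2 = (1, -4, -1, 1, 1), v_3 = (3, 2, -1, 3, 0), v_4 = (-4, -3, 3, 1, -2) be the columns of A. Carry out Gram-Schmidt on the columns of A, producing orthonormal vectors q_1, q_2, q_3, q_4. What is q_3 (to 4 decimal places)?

v_1 = (3, -3, 1, 3, 2); ‖v_1‖ = 5.6569, so q_1 = (0.5303, -0.5303, 0.1768, 0.5303, 0.3536).
q_1·v_2 = 0.5303·1 + (-0.5303)·(-4) + 0.1768·(-1) + 0.5303·1 + 0.3536·1 = 3.3588.
u_2 = v_2 − 3.3588·q_1 = (-0.7812, -2.2188, -1.5938, -0.7812, -0.1875).
‖u_2‖ = 2.9528, so q_2 = (-0.2646, -0.7514, -0.5398, -0.2646, -0.0635).
q_1·v_3 = 0.5303·3 + (-0.5303)·2 + 0.1768·(-1) + 0.5303·3 + 0.3536·0 = 1.9445; q_2·v_3 = (-0.2646)·3 + (-0.7514)·2 + (-0.5398)·(-1) + (-0.2646)·3 + (-0.0635)·0 = -2.5506.
u_3 = v_3 − 1.9445·q_1 + 2.5506·q_2 = (1.2939, 1.1147, -2.7204, 1.2939, -0.8495).
‖u_3‖ = 3.5656, so q_3 = (0.3629, 0.3126, -0.7630, 0.3629, -0.2382).

q_3 = (0.3629, 0.3126, -0.7630, 0.3629, -0.2382)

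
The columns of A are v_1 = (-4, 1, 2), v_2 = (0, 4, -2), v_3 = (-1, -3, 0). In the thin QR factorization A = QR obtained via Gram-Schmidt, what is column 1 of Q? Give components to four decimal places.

q_1 = (-0.8729, 0.2182, 0.4364)

v_1 = (-4, 1, 2); ‖v_1‖ = 4.5826, so q_1 = (-0.8729, 0.2182, 0.4364).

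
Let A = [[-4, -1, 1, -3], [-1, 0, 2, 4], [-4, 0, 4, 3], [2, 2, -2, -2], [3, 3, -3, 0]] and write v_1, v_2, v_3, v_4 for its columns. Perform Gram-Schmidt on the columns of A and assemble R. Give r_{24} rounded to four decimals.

r_{24} = 0.7043

q_1 = v_1/‖v_1‖ = (-4, -1, -4, 2, 3)/6.7823 = (-0.5898, -0.1474, -0.5898, 0.2949, 0.4423).
r_{12} = q_1·v_2 = 2.5065.
u_2 = v_2 − 2.5065·q_1 = (0.4783, 0.3696, 1.4783, 1.2609, 1.8913).
‖u_2‖ = 2.7780, so q_2 = (0.1722, 0.1330, 0.5321, 0.4539, 0.6808).
r_{24} = q_2·v_4 = 0.7043.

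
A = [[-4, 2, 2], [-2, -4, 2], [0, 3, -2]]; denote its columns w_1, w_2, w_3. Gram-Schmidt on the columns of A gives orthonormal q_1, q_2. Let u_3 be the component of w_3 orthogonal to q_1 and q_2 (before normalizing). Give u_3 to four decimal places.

w_1 = (-4, -2, 0); ‖w_1‖ = 4.4721, so q_1 = (-0.8944, -0.4472, 0.0000).
q_1·w_2 = (-0.8944)·2 + (-0.4472)·(-4) + 0.0000·3 = 0.0000.
u_2 = w_2 + 0.0000·q_1 = (2.0000, -4.0000, 3.0000).
‖u_2‖ = 5.3852, so q_2 = (0.3714, -0.7428, 0.5571).
q_1·w_3 = (-0.8944)·2 + (-0.4472)·2 + 0.0000·(-2) = -2.6833; q_2·w_3 = 0.3714·2 + (-0.7428)·2 + 0.5571·(-2) = -1.8570.
u_3 = w_3 + 2.6833·q_1 + 1.8570·q_2 = (0.2897, -0.5793, -0.9655).

u_3 = (0.2897, -0.5793, -0.9655)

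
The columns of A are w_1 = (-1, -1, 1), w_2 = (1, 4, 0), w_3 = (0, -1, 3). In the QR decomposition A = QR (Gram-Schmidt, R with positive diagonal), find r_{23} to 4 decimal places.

e_1 = w_1/‖w_1‖ = (-1, -1, 1)/1.7321 = (-0.5774, -0.5774, 0.5774).
r_{12} = e_1·w_2 = -2.8868.
u_2 = w_2 + 2.8868·e_1 = (-0.6667, 2.3333, 1.6667).
‖u_2‖ = 2.9439, so e_2 = (-0.2265, 0.7926, 0.5661).
r_{23} = e_2·w_3 = 0.9058.

r_{23} = 0.9058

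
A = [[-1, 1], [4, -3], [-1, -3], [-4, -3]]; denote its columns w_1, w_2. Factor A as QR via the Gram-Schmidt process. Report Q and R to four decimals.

w_1 = (-1, 4, -1, -4); ‖w_1‖ = 5.8310, so q_1 = (-0.1715, 0.6860, -0.1715, -0.6860).
q_1·w_2 = (-0.1715)·1 + 0.6860·(-3) + (-0.1715)·(-3) + (-0.6860)·(-3) = 0.3430.
u_2 = w_2 − 0.3430·q_1 = (1.0588, -3.2353, -2.9412, -2.7647).
‖u_2‖ = 5.2804, so q_2 = (0.2005, -0.6127, -0.5570, -0.5236).

Q = [[-0.1715, 0.2005], [0.6860, -0.6127], [-0.1715, -0.5570], [-0.6860, -0.5236]], R = [[5.8310, 0.3430], [0.0000, 5.2804]]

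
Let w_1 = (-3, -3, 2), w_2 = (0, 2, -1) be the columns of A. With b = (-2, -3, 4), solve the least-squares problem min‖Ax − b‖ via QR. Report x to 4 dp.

x = (0.7609, -0.7826)

e_1 = w_1/‖w_1‖ = (-3, -3, 2)/4.6904 = (-0.6396, -0.6396, 0.4264).
r_{12} = e_1·w_2 = -1.7056.
u_2 = w_2 + 1.7056·e_1 = (-1.0909, 0.9091, -0.2727).
‖u_2‖ = 1.4460, so e_2 = (-0.7544, 0.6287, -0.1886).
Qᵀb = (4.9036, -1.1317).
Back-substitute: x_2 = -1.1317/1.4460 = -0.7826.
x_1 = (4.9036 + 1.7056·(-0.7826))/4.6904 = 0.7609.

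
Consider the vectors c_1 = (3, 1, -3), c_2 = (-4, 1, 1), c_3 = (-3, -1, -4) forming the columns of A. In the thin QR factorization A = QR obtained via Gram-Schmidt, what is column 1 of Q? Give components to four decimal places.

c_1 = (3, 1, -3); ‖c_1‖ = 4.3589, so e_1 = (0.6882, 0.2294, -0.6882).

e_1 = (0.6882, 0.2294, -0.6882)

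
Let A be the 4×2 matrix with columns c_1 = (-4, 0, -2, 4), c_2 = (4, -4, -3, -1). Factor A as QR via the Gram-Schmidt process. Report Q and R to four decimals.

c_1 = (-4, 0, -2, 4); ‖c_1‖ = 6.0000, so e_1 = (-0.6667, 0.0000, -0.3333, 0.6667).
e_1·c_2 = (-0.6667)·4 + 0.0000·(-4) + (-0.3333)·(-3) + 0.6667·(-1) = -2.3333.
u_2 = c_2 + 2.3333·e_1 = (2.4444, -4.0000, -3.7778, 0.5556).
‖u_2‖ = 6.0461, so e_2 = (0.4043, -0.6616, -0.6248, 0.0919).

Q = [[-0.6667, 0.4043], [0.0000, -0.6616], [-0.3333, -0.6248], [0.6667, 0.0919]], R = [[6.0000, -2.3333], [0.0000, 6.0461]]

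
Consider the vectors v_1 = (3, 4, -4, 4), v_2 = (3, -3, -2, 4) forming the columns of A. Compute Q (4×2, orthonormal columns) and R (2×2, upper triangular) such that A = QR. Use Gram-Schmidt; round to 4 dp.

v_1 = (3, 4, -4, 4); ‖v_1‖ = 7.5498, so e_1 = (0.3974, 0.5298, -0.5298, 0.5298).
e_1·v_2 = 0.3974·3 + 0.5298·(-3) + (-0.5298)·(-2) + 0.5298·4 = 2.7815.
u_2 = v_2 − 2.7815·e_1 = (1.8947, -4.4737, -0.5263, 2.5263).
‖u_2‖ = 5.5012, so e_2 = (0.3444, -0.8132, -0.0957, 0.4592).

Q = [[0.3974, 0.3444], [0.5298, -0.8132], [-0.5298, -0.0957], [0.5298, 0.4592]], R = [[7.5498, 2.7815], [0.0000, 5.5012]]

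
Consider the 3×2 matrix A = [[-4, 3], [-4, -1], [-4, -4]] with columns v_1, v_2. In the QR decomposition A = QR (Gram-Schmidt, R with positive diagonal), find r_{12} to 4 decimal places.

r_{12} = 1.1547

v_1 = (-4, -4, -4); ‖v_1‖ = 6.9282, so q_1 = (-0.5774, -0.5774, -0.5774).
r_{12} = q_1·v_2 = 1.1547.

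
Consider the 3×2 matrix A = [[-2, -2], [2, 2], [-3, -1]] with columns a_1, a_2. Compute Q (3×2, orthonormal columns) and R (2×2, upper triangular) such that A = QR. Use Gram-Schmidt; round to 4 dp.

a_1 = (-2, 2, -3); ‖a_1‖ = 4.1231, so q_1 = (-0.4851, 0.4851, -0.7276).
q_1·a_2 = (-0.4851)·(-2) + 0.4851·2 + (-0.7276)·(-1) = 2.6679.
u_2 = a_2 − 2.6679·q_1 = (-0.7059, 0.7059, 0.9412).
‖u_2‖ = 1.3720, so q_2 = (-0.5145, 0.5145, 0.6860).

Q = [[-0.4851, -0.5145], [0.4851, 0.5145], [-0.7276, 0.6860]], R = [[4.1231, 2.6679], [0.0000, 1.3720]]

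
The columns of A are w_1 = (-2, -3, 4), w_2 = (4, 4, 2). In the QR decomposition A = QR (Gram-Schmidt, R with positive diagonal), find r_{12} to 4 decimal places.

r_{12} = -2.2283

e_1 = w_1/‖w_1‖ = (-2, -3, 4)/5.3852 = (-0.3714, -0.5571, 0.7428).
r_{12} = e_1·w_2 = -2.2283.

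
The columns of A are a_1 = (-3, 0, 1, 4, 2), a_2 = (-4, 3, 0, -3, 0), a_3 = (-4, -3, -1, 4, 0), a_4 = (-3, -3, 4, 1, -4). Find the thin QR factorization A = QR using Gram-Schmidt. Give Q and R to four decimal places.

e_1 = a_1/‖a_1‖ = (-3, 0, 1, 4, 2)/5.4772 = (-0.5477, 0.0000, 0.1826, 0.7303, 0.3651).
r_{12} = e_1·a_2 = 0.0000.
u_2 = a_2 + 0.0000·e_1 = (-4.0000, 3.0000, 0.0000, -3.0000, 0.0000).
‖u_2‖ = 5.8310, so e_2 = (-0.6860, 0.5145, 0.0000, -0.5145, 0.0000).
r_{13} = e_1·a_3 = 4.9295; r_{23} = e_2·a_3 = -0.8575.
u_3 = a_3 − 4.9295·e_1 + 0.8575·e_2 = (-1.8882, -2.5588, -1.9000, -0.0412, -1.8000).
‖u_3‖ = 4.1188, so e_3 = (-0.4584, -0.6213, -0.4613, -0.0100, -0.4370).
r_{14} = e_1·a_4 = 1.6432; r_{24} = e_2·a_4 = 0.0000; r_{34} = e_3·a_4 = 3.1320.
u_4 = a_4 − 1.6432·e_1 + 0.0000·e_2 − 3.1320·e_3 = (-0.6642, -1.0543, 5.1448, -0.1687, -3.2313).
‖u_4‖ = 6.2041, so e_4 = (-0.1071, -0.1699, 0.8293, -0.0272, -0.5208).

Q = [[-0.5477, -0.6860, -0.4584, -0.1071], [0.0000, 0.5145, -0.6213, -0.1699], [0.1826, 0.0000, -0.4613, 0.8293], [0.7303, -0.5145, -0.0100, -0.0272], [0.3651, 0.0000, -0.4370, -0.5208]], R = [[5.4772, 0.0000, 4.9295, 1.6432], [0.0000, 5.8310, -0.8575, 0.0000], [0.0000, 0.0000, 4.1188, 3.1320], [0.0000, 0.0000, 0.0000, 6.2041]]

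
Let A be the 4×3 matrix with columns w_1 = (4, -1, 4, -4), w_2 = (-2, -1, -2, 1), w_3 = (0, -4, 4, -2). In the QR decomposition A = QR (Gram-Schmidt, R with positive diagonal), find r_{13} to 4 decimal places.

r_{13} = 4.0000

e_1 = w_1/‖w_1‖ = (4, -1, 4, -4)/7.0000 = (0.5714, -0.1429, 0.5714, -0.5714).
r_{13} = e_1·w_3 = 4.0000.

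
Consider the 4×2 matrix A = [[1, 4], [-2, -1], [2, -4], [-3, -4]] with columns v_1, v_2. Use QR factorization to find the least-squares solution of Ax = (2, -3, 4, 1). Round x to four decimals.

x = (0.9297, -0.3734)

v_1 = (1, -2, 2, -3); ‖v_1‖ = 4.2426, so q_1 = (0.2357, -0.4714, 0.4714, -0.7071).
q_1·v_2 = 0.2357·4 + (-0.4714)·(-1) + 0.4714·(-4) + (-0.7071)·(-4) = 2.3570.
u_2 = v_2 − 2.3570·q_1 = (3.4444, 0.1111, -5.1111, -2.3333).
‖u_2‖ = 6.5912, so q_2 = (0.5226, 0.0169, -0.7754, -0.3540).
Qᵀb = (3.0641, -2.4612).
Back-substitute: x_2 = -2.4612/6.5912 = -0.3734.
x_1 = (3.0641 − 2.3570·(-0.3734))/4.2426 = 0.9297.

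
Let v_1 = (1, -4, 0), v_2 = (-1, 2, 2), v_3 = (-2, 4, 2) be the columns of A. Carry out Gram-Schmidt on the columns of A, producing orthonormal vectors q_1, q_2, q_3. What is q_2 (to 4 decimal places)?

q_2 = (-0.2287, -0.0572, 0.9718)

v_1 = (1, -4, 0); ‖v_1‖ = 4.1231, so q_1 = (0.2425, -0.9701, 0.0000).
q_1·v_2 = 0.2425·(-1) + (-0.9701)·2 + 0.0000·2 = -2.1828.
u_2 = v_2 + 2.1828·q_1 = (-0.4706, -0.1176, 2.0000).
‖u_2‖ = 2.0580, so q_2 = (-0.2287, -0.0572, 0.9718).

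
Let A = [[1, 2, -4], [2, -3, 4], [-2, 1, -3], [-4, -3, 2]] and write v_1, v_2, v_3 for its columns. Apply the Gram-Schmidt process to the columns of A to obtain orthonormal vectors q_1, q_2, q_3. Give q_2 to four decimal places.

v_1 = (1, 2, -2, -4); ‖v_1‖ = 5.0000, so q_1 = (0.2000, 0.4000, -0.4000, -0.8000).
q_1·v_2 = 0.2000·2 + 0.4000·(-3) + (-0.4000)·1 + (-0.8000)·(-3) = 1.2000.
u_2 = v_2 − 1.2000·q_1 = (1.7600, -3.4800, 1.4800, -2.0400).
‖u_2‖ = 4.6433, so q_2 = (0.3790, -0.7495, 0.3187, -0.4393).

q_2 = (0.3790, -0.7495, 0.3187, -0.4393)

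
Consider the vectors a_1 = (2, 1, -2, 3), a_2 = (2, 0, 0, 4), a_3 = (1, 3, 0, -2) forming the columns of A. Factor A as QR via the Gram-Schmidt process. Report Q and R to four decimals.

a_1 = (2, 1, -2, 3); ‖a_1‖ = 4.2426, so q_1 = (0.4714, 0.2357, -0.4714, 0.7071).
q_1·a_2 = 0.4714·2 + 0.2357·0 + (-0.4714)·0 + 0.7071·4 = 3.7712.
u_2 = a_2 − 3.7712·q_1 = (0.2222, -0.8889, 1.7778, 1.3333).
‖u_2‖ = 2.4037, so q_2 = (0.0925, -0.3698, 0.7396, 0.5547).
q_1·a_3 = 0.4714·1 + 0.2357·3 + (-0.4714)·0 + 0.7071·(-2) = -0.2357; q_2·a_3 = 0.0925·1 + (-0.3698)·3 + 0.7396·0 + 0.5547·(-2) = -2.1264.
u_3 = a_3 + 0.2357·q_1 + 2.1264·q_2 = (1.3077, 2.2692, 1.4615, -0.6538).
‖u_3‖ = 3.0697, so q_3 = (0.4260, 0.7392, 0.4761, -0.2130).

Q = [[0.4714, 0.0925, 0.4260], [0.2357, -0.3698, 0.7392], [-0.4714, 0.7396, 0.4761], [0.7071, 0.5547, -0.2130]], R = [[4.2426, 3.7712, -0.2357], [0.0000, 2.4037, -2.1264], [0.0000, 0.0000, 3.0697]]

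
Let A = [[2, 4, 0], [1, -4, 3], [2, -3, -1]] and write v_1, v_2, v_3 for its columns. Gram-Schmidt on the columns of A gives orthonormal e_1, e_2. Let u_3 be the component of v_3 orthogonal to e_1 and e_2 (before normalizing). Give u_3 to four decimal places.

v_1 = (2, 1, 2); ‖v_1‖ = 3.0000, so e_1 = (0.6667, 0.3333, 0.6667).
e_1·v_2 = 0.6667·4 + 0.3333·(-4) + 0.6667·(-3) = -0.6667.
u_2 = v_2 + 0.6667·e_1 = (4.4444, -3.7778, -2.5556).
‖u_2‖ = 6.3683, so e_2 = (0.6979, -0.5932, -0.4013).
e_1·v_3 = 0.6667·0 + 0.3333·3 + 0.6667·(-1) = 0.3333; e_2·v_3 = 0.6979·0 + (-0.5932)·3 + (-0.4013)·(-1) = -1.3783.
u_3 = v_3 − 0.3333·e_1 + 1.3783·e_2 = (0.7397, 2.0712, -1.7753).

u_3 = (0.7397, 2.0712, -1.7753)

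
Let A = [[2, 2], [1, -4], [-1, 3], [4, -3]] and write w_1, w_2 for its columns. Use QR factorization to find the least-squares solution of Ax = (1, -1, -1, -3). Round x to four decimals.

w_1 = (2, 1, -1, 4); ‖w_1‖ = 4.6904, so e_1 = (0.4264, 0.2132, -0.2132, 0.8528).
e_1·w_2 = 0.4264·2 + 0.2132·(-4) + (-0.2132)·3 + 0.8528·(-3) = -3.1980.
u_2 = w_2 + 3.1980·e_1 = (3.3636, -3.3182, 2.3182, -0.2727).
‖u_2‖ = 5.2700, so e_2 = (0.6383, -0.6296, 0.4399, -0.0518).
Qᵀb = (-2.1320, 0.9833).
Back-substitute: x_2 = 0.9833/5.2700 = 0.1866.
x_1 = (-2.1320 + 3.1980·0.1866)/4.6904 = -0.3273.

x = (-0.3273, 0.1866)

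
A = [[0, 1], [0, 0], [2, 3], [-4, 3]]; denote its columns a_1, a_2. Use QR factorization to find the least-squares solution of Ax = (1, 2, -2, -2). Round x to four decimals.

q_1 = a_1/‖a_1‖ = (0, 0, 2, -4)/4.4721 = (0.0000, 0.0000, 0.4472, -0.8944).
r_{12} = q_1·a_2 = -1.3416.
u_2 = a_2 + 1.3416·q_1 = (1.0000, 0.0000, 3.6000, 1.8000).
‖u_2‖ = 4.1473, so q_2 = (0.2411, 0.0000, 0.8680, 0.4340).
Qᵀb = (0.8944, -2.3630).
Back-substitute: x_2 = -2.3630/4.1473 = -0.5698.
x_1 = (0.8944 + 1.3416·(-0.5698))/4.4721 = 0.0291.

x = (0.0291, -0.5698)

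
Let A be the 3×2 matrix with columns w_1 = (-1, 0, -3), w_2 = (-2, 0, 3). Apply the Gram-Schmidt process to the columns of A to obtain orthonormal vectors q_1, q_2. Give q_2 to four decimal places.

q_1 = w_1/‖w_1‖ = (-1, 0, -3)/3.1623 = (-0.3162, 0.0000, -0.9487).
r_{12} = q_1·w_2 = -2.2136.
u_2 = w_2 + 2.2136·q_1 = (-2.7000, 0.0000, 0.9000).
‖u_2‖ = 2.8460, so q_2 = (-0.9487, 0.0000, 0.3162).

q_2 = (-0.9487, 0.0000, 0.3162)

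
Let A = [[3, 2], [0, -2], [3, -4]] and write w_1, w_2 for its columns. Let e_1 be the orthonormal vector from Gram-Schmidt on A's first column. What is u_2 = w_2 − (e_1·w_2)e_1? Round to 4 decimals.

e_1 = w_1/‖w_1‖ = (3, 0, 3)/4.2426 = (0.7071, 0.0000, 0.7071).
r_{12} = e_1·w_2 = -1.4142.
u_2 = w_2 + 1.4142·e_1 = (3.0000, -2.0000, -3.0000).

u_2 = (3.0000, -2.0000, -3.0000)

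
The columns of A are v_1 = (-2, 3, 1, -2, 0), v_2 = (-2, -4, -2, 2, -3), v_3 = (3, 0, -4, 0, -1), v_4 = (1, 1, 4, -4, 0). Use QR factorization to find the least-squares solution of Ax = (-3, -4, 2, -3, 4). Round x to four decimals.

v_1 = (-2, 3, 1, -2, 0); ‖v_1‖ = 4.2426, so e_1 = (-0.4714, 0.7071, 0.2357, -0.4714, 0.0000).
e_1·v_2 = (-0.4714)·(-2) + 0.7071·(-4) + 0.2357·(-2) + (-0.4714)·2 + 0.0000·(-3) = -3.2998.
u_2 = v_2 + 3.2998·e_1 = (-3.5556, -1.6667, -1.2222, 0.4444, -3.0000).
‖u_2‖ = 5.1099, so e_2 = (-0.6958, -0.3262, -0.2392, 0.0870, -0.5871).
e_1·v_3 = (-0.4714)·3 + 0.7071·0 + 0.2357·(-4) + (-0.4714)·0 + 0.0000·(-1) = -2.3570; e_2·v_3 = (-0.6958)·3 + (-0.3262)·0 + (-0.2392)·(-4) + 0.0870·0 + (-0.5871)·(-1) = -0.5436.
u_3 = v_3 + 2.3570·e_1 + 0.5436·e_2 = (1.5106, 1.4894, -3.5745, -1.0638, -1.3191).
‖u_3‖ = 4.4888, so e_3 = (0.3365, 0.3318, -0.7963, -0.2370, -0.2939).
e_1·v_4 = (-0.4714)·1 + 0.7071·1 + 0.2357·4 + (-0.4714)·(-4) + 0.0000·0 = 3.0641; e_2·v_4 = (-0.6958)·1 + (-0.3262)·1 + (-0.2392)·4 + 0.0870·(-4) + (-0.5871)·0 = -2.3266; e_3·v_4 = 0.3365·1 + 0.3318·1 + (-0.7963)·4 + (-0.2370)·(-4) + (-0.2939)·0 = -1.5689.
u_4 = v_4 − 3.0641·e_1 + 2.3266·e_2 + 1.5689·e_3 = (1.3535, -1.4050, 1.4719, -2.7250, -1.8270).
‖u_4‖ = 4.0910, so e_4 = (0.3309, -0.3434, 0.3598, -0.6661, -0.4466).
Qᵀb = (0.4714, 0.3044, -4.3940, 1.3126).
Back-substitute: x_4 = 1.3126/4.0910 = 0.3209.
x_3 = (-4.3940 + 1.5689·0.3209)/4.4888 = -0.8667.
x_2 = (0.3044 + 0.5436·(-0.8667) + 2.3266·0.3209)/5.1099 = 0.1135.
x_1 = (0.4714 + 3.2998·0.1135 + 2.3570·(-0.8667) − 3.0641·0.3209)/4.2426 = -0.5139.

x = (-0.5139, 0.1135, -0.8667, 0.3209)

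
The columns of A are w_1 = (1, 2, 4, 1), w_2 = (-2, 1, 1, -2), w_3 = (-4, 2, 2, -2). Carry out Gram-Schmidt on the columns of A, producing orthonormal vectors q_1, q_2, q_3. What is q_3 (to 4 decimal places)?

q_3 = (-0.6877, 0.1168, -0.0649, 0.7136)

w_1 = (1, 2, 4, 1); ‖w_1‖ = 4.6904, so q_1 = (0.2132, 0.4264, 0.8528, 0.2132).
q_1·w_2 = 0.2132·(-2) + 0.4264·1 + 0.8528·1 + 0.2132·(-2) = 0.4264.
u_2 = w_2 − 0.4264·q_1 = (-2.0909, 0.8182, 0.6364, -2.0909).
‖u_2‖ = 3.1334, so q_2 = (-0.6673, 0.2611, 0.2031, -0.6673).
q_1·w_3 = 0.2132·(-4) + 0.4264·2 + 0.8528·2 + 0.2132·(-2) = 1.2792; q_2·w_3 = (-0.6673)·(-4) + 0.2611·2 + 0.2031·2 + (-0.6673)·(-2) = 4.9322.
u_3 = w_3 − 1.2792·q_1 − 4.9322·q_2 = (-0.9815, 0.1667, -0.0926, 1.0185).
‖u_3‖ = 1.4272, so q_3 = (-0.6877, 0.1168, -0.0649, 0.7136).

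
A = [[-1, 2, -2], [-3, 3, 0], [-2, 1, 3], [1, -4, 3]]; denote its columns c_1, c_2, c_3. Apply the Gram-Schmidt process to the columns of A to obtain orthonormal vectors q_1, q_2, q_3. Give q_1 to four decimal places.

c_1 = (-1, -3, -2, 1); ‖c_1‖ = 3.8730, so q_1 = (-0.2582, -0.7746, -0.5164, 0.2582).

q_1 = (-0.2582, -0.7746, -0.5164, 0.2582)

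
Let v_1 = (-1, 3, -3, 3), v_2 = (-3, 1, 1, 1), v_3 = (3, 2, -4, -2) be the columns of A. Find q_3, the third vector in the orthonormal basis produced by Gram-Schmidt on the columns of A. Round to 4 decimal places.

q_1 = v_1/‖v_1‖ = (-1, 3, -3, 3)/5.2915 = (-0.1890, 0.5669, -0.5669, 0.5669).
r_{12} = q_1·v_2 = 1.1339.
u_2 = v_2 − 1.1339·q_1 = (-2.7857, 0.3571, 1.6429, 0.3571).
‖u_2‖ = 3.2733, so q_2 = (-0.8510, 0.1091, 0.5019, 0.1091).
r_{13} = q_1·v_3 = 1.7008; r_{23} = q_2·v_3 = -4.5608.
u_3 = v_3 − 1.7008·q_1 + 4.5608·q_2 = (-0.5600, 1.5333, -0.7467, -2.4667).
‖u_3‖ = 3.0507, so q_3 = (-0.1836, 0.5026, -0.2448, -0.8086).

q_3 = (-0.1836, 0.5026, -0.2448, -0.8086)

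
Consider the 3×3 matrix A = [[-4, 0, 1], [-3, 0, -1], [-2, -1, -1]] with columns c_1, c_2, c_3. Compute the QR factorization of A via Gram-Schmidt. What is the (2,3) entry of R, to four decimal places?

r_{23} = 1.0028

c_1 = (-4, -3, -2); ‖c_1‖ = 5.3852, so q_1 = (-0.7428, -0.5571, -0.3714).
q_1·c_2 = (-0.7428)·0 + (-0.5571)·0 + (-0.3714)·(-1) = 0.3714.
u_2 = c_2 − 0.3714·q_1 = (0.2759, 0.2069, -0.8621).
‖u_2‖ = 0.9285, so q_2 = (0.2971, 0.2228, -0.9285).
r_{23} = q_2·c_3 = 1.0028.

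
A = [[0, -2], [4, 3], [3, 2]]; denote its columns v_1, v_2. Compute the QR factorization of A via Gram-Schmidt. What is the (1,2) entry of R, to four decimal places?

e_1 = v_1/‖v_1‖ = (0, 4, 3)/5.0000 = (0.0000, 0.8000, 0.6000).
r_{12} = e_1·v_2 = 3.6000.

r_{12} = 3.6000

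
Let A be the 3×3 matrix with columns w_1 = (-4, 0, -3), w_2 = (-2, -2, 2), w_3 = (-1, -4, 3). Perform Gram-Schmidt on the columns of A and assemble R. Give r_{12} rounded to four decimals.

r_{12} = 0.4000

e_1 = w_1/‖w_1‖ = (-4, 0, -3)/5.0000 = (-0.8000, 0.0000, -0.6000).
r_{12} = e_1·w_2 = 0.4000.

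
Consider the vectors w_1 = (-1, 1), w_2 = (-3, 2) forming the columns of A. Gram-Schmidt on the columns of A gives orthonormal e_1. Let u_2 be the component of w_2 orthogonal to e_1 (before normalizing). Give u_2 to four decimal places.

u_2 = (-0.5000, -0.5000)

e_1 = w_1/‖w_1‖ = (-1, 1)/1.4142 = (-0.7071, 0.7071).
r_{12} = e_1·w_2 = 3.5355.
u_2 = w_2 − 3.5355·e_1 = (-0.5000, -0.5000).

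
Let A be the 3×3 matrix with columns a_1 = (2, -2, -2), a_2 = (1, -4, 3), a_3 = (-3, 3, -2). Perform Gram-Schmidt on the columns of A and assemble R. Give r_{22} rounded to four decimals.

a_1 = (2, -2, -2); ‖a_1‖ = 3.4641, so q_1 = (0.5774, -0.5774, -0.5774).
q_1·a_2 = 0.5774·1 + (-0.5774)·(-4) + (-0.5774)·3 = 1.1547.
u_2 = a_2 − 1.1547·q_1 = (0.3333, -3.3333, 3.6667).
r_{22} = ‖u_2‖ = 4.9666.

r_{22} = 4.9666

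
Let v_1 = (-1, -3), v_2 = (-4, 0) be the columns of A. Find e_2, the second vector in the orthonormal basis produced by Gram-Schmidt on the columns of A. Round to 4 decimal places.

e_2 = (-0.9487, 0.3162)

v_1 = (-1, -3); ‖v_1‖ = 3.1623, so e_1 = (-0.3162, -0.9487).
e_1·v_2 = (-0.3162)·(-4) + (-0.9487)·0 = 1.2649.
u_2 = v_2 − 1.2649·e_1 = (-3.6000, 1.2000).
‖u_2‖ = 3.7947, so e_2 = (-0.9487, 0.3162).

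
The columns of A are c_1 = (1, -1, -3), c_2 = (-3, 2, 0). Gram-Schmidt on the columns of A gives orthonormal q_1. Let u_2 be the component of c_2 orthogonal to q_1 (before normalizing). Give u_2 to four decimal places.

c_1 = (1, -1, -3); ‖c_1‖ = 3.3166, so q_1 = (0.3015, -0.3015, -0.9045).
q_1·c_2 = 0.3015·(-3) + (-0.3015)·2 + (-0.9045)·0 = -1.5076.
u_2 = c_2 + 1.5076·q_1 = (-2.5455, 1.5455, -1.3636).

u_2 = (-2.5455, 1.5455, -1.3636)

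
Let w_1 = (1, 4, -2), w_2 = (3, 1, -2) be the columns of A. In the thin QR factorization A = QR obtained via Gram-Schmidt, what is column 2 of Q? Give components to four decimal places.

q_2 = (0.8627, -0.3816, -0.3318)

w_1 = (1, 4, -2); ‖w_1‖ = 4.5826, so q_1 = (0.2182, 0.8729, -0.4364).
q_1·w_2 = 0.2182·3 + 0.8729·1 + (-0.4364)·(-2) = 2.4004.
u_2 = w_2 − 2.4004·q_1 = (2.4762, -1.0952, -0.9524).
‖u_2‖ = 2.8702, so q_2 = (0.8627, -0.3816, -0.3318).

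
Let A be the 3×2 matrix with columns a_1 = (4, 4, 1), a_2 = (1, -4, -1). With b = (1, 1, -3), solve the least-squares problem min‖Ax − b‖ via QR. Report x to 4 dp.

a_1 = (4, 4, 1); ‖a_1‖ = 5.7446, so e_1 = (0.6963, 0.6963, 0.1741).
e_1·a_2 = 0.6963·1 + 0.6963·(-4) + 0.1741·(-1) = -2.2630.
u_2 = a_2 + 2.2630·e_1 = (2.5758, -2.4242, -0.6061).
‖u_2‖ = 3.5887, so e_2 = (0.7177, -0.6755, -0.1689).
Qᵀb = (0.8704, 0.5489).
Back-substitute: x_2 = 0.5489/3.5887 = 0.1529.
x_1 = (0.8704 + 2.2630·0.1529)/5.7446 = 0.2118.

x = (0.2118, 0.1529)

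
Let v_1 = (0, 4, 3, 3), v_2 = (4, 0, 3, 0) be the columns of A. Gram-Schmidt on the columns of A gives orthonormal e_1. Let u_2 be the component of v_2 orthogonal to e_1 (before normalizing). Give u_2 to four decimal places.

v_1 = (0, 4, 3, 3); ‖v_1‖ = 5.8310, so e_1 = (0.0000, 0.6860, 0.5145, 0.5145).
e_1·v_2 = 0.0000·4 + 0.6860·0 + 0.5145·3 + 0.5145·0 = 1.5435.
u_2 = v_2 − 1.5435·e_1 = (4.0000, -1.0588, 2.2059, -0.7941).

u_2 = (4.0000, -1.0588, 2.2059, -0.7941)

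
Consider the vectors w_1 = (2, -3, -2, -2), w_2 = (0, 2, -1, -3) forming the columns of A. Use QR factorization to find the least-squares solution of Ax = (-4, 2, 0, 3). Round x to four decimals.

x = (-0.9310, -0.2241)

w_1 = (2, -3, -2, -2); ‖w_1‖ = 4.5826, so q_1 = (0.4364, -0.6547, -0.4364, -0.4364).
q_1·w_2 = 0.4364·0 + (-0.6547)·2 + (-0.4364)·(-1) + (-0.4364)·(-3) = 0.4364.
u_2 = w_2 − 0.4364·q_1 = (-0.1905, 2.2857, -0.8095, -2.8095).
‖u_2‖ = 3.7161, so q_2 = (-0.0513, 0.6151, -0.2178, -0.7560).
Qᵀb = (-4.3644, -0.8329).
Back-substitute: x_2 = -0.8329/3.7161 = -0.2241.
x_1 = (-4.3644 − 0.4364·(-0.2241))/4.5826 = -0.9310.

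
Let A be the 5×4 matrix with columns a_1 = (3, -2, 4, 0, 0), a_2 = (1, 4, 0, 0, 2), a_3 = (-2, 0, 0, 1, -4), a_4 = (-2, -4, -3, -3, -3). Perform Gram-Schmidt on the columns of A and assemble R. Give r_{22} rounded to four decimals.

a_1 = (3, -2, 4, 0, 0); ‖a_1‖ = 5.3852, so e_1 = (0.5571, -0.3714, 0.7428, 0.0000, 0.0000).
e_1·a_2 = 0.5571·1 + (-0.3714)·4 + 0.7428·0 + 0.0000·0 + 0.0000·2 = -0.9285.
u_2 = a_2 + 0.9285·e_1 = (1.5172, 3.6552, 0.6897, 0.0000, 2.0000).
r_{22} = ‖u_2‖ = 4.4875.

r_{22} = 4.4875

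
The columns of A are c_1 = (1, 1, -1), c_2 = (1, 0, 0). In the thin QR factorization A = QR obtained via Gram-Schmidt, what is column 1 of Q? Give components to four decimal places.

c_1 = (1, 1, -1); ‖c_1‖ = 1.7321, so q_1 = (0.5774, 0.5774, -0.5774).

q_1 = (0.5774, 0.5774, -0.5774)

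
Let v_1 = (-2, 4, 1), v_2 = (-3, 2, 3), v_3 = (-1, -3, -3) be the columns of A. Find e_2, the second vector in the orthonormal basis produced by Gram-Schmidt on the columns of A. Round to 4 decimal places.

e_2 = (-0.4811, -0.4314, 0.7632)

v_1 = (-2, 4, 1); ‖v_1‖ = 4.5826, so e_1 = (-0.4364, 0.8729, 0.2182).
e_1·v_2 = (-0.4364)·(-3) + 0.8729·2 + 0.2182·3 = 3.7097.
u_2 = v_2 − 3.7097·e_1 = (-1.3810, -1.2381, 2.1905).
‖u_2‖ = 2.8702, so e_2 = (-0.4811, -0.4314, 0.7632).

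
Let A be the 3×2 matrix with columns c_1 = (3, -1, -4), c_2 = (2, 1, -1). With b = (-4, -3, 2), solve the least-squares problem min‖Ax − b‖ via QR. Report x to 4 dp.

q_1 = c_1/‖c_1‖ = (3, -1, -4)/5.0990 = (0.5883, -0.1961, -0.7845).
r_{12} = q_1·c_2 = 1.7650.
u_2 = c_2 − 1.7650·q_1 = (0.9615, 1.3462, 0.3846).
‖u_2‖ = 1.6984, so q_2 = (0.5661, 0.7926, 0.2265).
Qᵀb = (-3.3340, -4.1894).
Back-substitute: x_2 = -4.1894/1.6984 = -2.4667.
x_1 = (-3.3340 − 1.7650·(-2.4667))/5.0990 = 0.2000.

x = (0.2000, -2.4667)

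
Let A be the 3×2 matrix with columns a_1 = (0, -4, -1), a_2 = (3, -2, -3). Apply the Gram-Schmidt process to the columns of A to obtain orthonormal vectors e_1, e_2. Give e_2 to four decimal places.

e_1 = a_1/‖a_1‖ = (0, -4, -1)/4.1231 = (0.0000, -0.9701, -0.2425).
r_{12} = e_1·a_2 = 2.6679.
u_2 = a_2 − 2.6679·e_1 = (3.0000, 0.5882, -2.3529).
‖u_2‖ = 3.8578, so e_2 = (0.7777, 0.1525, -0.6099).

e_2 = (0.7777, 0.1525, -0.6099)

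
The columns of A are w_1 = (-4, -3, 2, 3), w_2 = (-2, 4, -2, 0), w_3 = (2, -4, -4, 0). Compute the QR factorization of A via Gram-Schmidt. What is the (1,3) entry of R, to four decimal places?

w_1 = (-4, -3, 2, 3); ‖w_1‖ = 6.1644, so q_1 = (-0.6489, -0.4867, 0.3244, 0.4867).
r_{13} = q_1·w_3 = -0.6489.

r_{13} = -0.6489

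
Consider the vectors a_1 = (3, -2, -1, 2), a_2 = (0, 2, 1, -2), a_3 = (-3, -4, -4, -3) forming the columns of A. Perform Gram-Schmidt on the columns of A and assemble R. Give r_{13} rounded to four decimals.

a_1 = (3, -2, -1, 2); ‖a_1‖ = 4.2426, so e_1 = (0.7071, -0.4714, -0.2357, 0.4714).
r_{13} = e_1·a_3 = -0.7071.

r_{13} = -0.7071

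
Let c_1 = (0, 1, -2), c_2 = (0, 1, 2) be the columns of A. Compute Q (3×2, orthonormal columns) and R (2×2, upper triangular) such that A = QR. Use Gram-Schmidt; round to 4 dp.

c_1 = (0, 1, -2); ‖c_1‖ = 2.2361, so q_1 = (0.0000, 0.4472, -0.8944).
q_1·c_2 = 0.0000·0 + 0.4472·1 + (-0.8944)·2 = -1.3416.
u_2 = c_2 + 1.3416·q_1 = (0.0000, 1.6000, 0.8000).
‖u_2‖ = 1.7889, so q_2 = (0.0000, 0.8944, 0.4472).

Q = [[0.0000, 0.0000], [0.4472, 0.8944], [-0.8944, 0.4472]], R = [[2.2361, -1.3416], [0.0000, 1.7889]]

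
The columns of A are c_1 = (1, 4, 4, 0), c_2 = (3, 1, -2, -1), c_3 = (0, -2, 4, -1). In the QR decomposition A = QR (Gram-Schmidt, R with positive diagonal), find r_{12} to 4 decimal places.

r_{12} = -0.1741

c_1 = (1, 4, 4, 0); ‖c_1‖ = 5.7446, so e_1 = (0.1741, 0.6963, 0.6963, 0.0000).
r_{12} = e_1·c_2 = -0.1741.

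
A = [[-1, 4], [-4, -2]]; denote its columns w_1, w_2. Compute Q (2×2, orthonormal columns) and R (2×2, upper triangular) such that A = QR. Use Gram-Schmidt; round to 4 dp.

Q = [[-0.2425, 0.9701], [-0.9701, -0.2425]], R = [[4.1231, 0.9701], [0.0000, 4.3656]]

w_1 = (-1, -4); ‖w_1‖ = 4.1231, so e_1 = (-0.2425, -0.9701).
e_1·w_2 = (-0.2425)·4 + (-0.9701)·(-2) = 0.9701.
u_2 = w_2 − 0.9701·e_1 = (4.2353, -1.0588).
‖u_2‖ = 4.3656, so e_2 = (0.9701, -0.2425).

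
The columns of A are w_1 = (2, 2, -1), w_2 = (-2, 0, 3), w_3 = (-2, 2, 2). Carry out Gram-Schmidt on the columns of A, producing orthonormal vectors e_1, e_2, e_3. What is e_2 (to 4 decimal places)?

e_2 = (-0.1617, 0.5659, 0.8085)

w_1 = (2, 2, -1); ‖w_1‖ = 3.0000, so e_1 = (0.6667, 0.6667, -0.3333).
e_1·w_2 = 0.6667·(-2) + 0.6667·0 + (-0.3333)·3 = -2.3333.
u_2 = w_2 + 2.3333·e_1 = (-0.4444, 1.5556, 2.2222).
‖u_2‖ = 2.7487, so e_2 = (-0.1617, 0.5659, 0.8085).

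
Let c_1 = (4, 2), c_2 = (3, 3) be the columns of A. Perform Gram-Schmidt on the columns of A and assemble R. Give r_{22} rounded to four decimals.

q_1 = c_1/‖c_1‖ = (4, 2)/4.4721 = (0.8944, 0.4472).
r_{12} = q_1·c_2 = 4.0249.
u_2 = c_2 − 4.0249·q_1 = (-0.6000, 1.2000).
r_{22} = ‖u_2‖ = 1.3416.

r_{22} = 1.3416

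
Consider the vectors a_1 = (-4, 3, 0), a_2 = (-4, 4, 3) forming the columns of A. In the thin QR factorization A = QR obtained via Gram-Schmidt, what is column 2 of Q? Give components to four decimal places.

e_2 = (0.1546, 0.2061, 0.9662)

a_1 = (-4, 3, 0); ‖a_1‖ = 5.0000, so e_1 = (-0.8000, 0.6000, 0.0000).
e_1·a_2 = (-0.8000)·(-4) + 0.6000·4 + 0.0000·3 = 5.6000.
u_2 = a_2 − 5.6000·e_1 = (0.4800, 0.6400, 3.0000).
‖u_2‖ = 3.1048, so e_2 = (0.1546, 0.2061, 0.9662).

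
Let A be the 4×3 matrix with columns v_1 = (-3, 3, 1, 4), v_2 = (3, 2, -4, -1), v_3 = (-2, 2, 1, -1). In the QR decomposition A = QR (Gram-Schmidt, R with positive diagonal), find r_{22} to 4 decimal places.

e_1 = v_1/‖v_1‖ = (-3, 3, 1, 4)/5.9161 = (-0.5071, 0.5071, 0.1690, 0.6761).
r_{12} = e_1·v_2 = -1.8593.
u_2 = v_2 + 1.8593·e_1 = (2.0571, 2.9429, -3.6857, 0.2571).
r_{22} = ‖u_2‖ = 5.1520.

r_{22} = 5.1520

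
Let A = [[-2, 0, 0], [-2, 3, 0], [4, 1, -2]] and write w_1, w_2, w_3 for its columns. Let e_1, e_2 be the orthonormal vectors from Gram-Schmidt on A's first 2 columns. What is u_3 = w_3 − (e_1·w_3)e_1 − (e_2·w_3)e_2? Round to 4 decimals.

w_1 = (-2, -2, 4); ‖w_1‖ = 4.8990, so e_1 = (-0.4082, -0.4082, 0.8165).
e_1·w_2 = (-0.4082)·0 + (-0.4082)·3 + 0.8165·1 = -0.4082.
u_2 = w_2 + 0.4082·e_1 = (-0.1667, 2.8333, 1.3333).
‖u_2‖ = 3.1358, so e_2 = (-0.0531, 0.9035, 0.4252).
e_1·w_3 = (-0.4082)·0 + (-0.4082)·0 + 0.8165·(-2) = -1.6330; e_2·w_3 = (-0.0531)·0 + 0.9035·0 + 0.4252·(-2) = -0.8504.
u_3 = w_3 + 1.6330·e_1 + 0.8504·e_2 = (-0.7119, 0.1017, -0.3051).

u_3 = (-0.7119, 0.1017, -0.3051)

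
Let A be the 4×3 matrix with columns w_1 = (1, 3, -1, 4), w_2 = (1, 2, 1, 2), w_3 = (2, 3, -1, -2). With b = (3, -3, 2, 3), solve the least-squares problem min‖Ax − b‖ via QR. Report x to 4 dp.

w_1 = (1, 3, -1, 4); ‖w_1‖ = 5.1962, so q_1 = (0.1925, 0.5774, -0.1925, 0.7698).
q_1·w_2 = 0.1925·1 + 0.5774·2 + (-0.1925)·1 + 0.7698·2 = 2.6943.
u_2 = w_2 − 2.6943·q_1 = (0.4815, 0.4444, 1.5185, -0.0741).
‖u_2‖ = 1.6555, so q_2 = (0.2908, 0.2685, 0.9172, -0.0447).
q_1·w_3 = 0.1925·2 + 0.5774·3 + (-0.1925)·(-1) + 0.7698·(-2) = 0.7698; q_2·w_3 = 0.2908·2 + 0.2685·3 + 0.9172·(-1) + (-0.0447)·(-2) = 0.5593.
u_3 = w_3 − 0.7698·q_1 − 0.5593·q_2 = (1.6892, 2.4054, -1.3649, -2.5676).
‖u_3‖ = 4.1346, so q_3 = (0.4086, 0.5818, -0.3301, -0.6210).
Qᵀb = (0.7698, 1.7674, -3.0429).
Back-substitute: x_3 = -3.0429/4.1346 = -0.7360.
x_2 = (1.7674 − 0.5593·(-0.7360))/1.6555 = 1.3162.
x_1 = (0.7698 − 2.6943·1.3162 − 0.7698·(-0.7360))/5.1962 = -0.4253.

x = (-0.4253, 1.3162, -0.7360)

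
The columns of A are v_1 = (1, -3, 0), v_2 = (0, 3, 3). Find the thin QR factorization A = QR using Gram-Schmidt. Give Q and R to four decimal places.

Q = [[0.3162, 0.2860], [-0.9487, 0.0953], [0.0000, 0.9535]], R = [[3.1623, -2.8460], [0.0000, 3.1464]]

v_1 = (1, -3, 0); ‖v_1‖ = 3.1623, so e_1 = (0.3162, -0.9487, 0.0000).
e_1·v_2 = 0.3162·0 + (-0.9487)·3 + 0.0000·3 = -2.8460.
u_2 = v_2 + 2.8460·e_1 = (0.9000, 0.3000, 3.0000).
‖u_2‖ = 3.1464, so e_2 = (0.2860, 0.0953, 0.9535).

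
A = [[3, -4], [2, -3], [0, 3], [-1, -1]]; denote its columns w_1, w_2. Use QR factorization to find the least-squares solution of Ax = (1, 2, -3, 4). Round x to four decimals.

x = (-1.4229, -1.3483)

e_1 = w_1/‖w_1‖ = (3, 2, 0, -1)/3.7417 = (0.8018, 0.5345, 0.0000, -0.2673).
r_{12} = e_1·w_2 = -4.5434.
u_2 = w_2 + 4.5434·e_1 = (-0.3571, -0.5714, 3.0000, -2.2143).
‖u_2‖ = 3.7891, so e_2 = (-0.0943, -0.1508, 0.7917, -0.5844).
Qᵀb = (0.8018, -5.1087).
Back-substitute: x_2 = -5.1087/3.7891 = -1.3483.
x_1 = (0.8018 + 4.5434·(-1.3483))/3.7417 = -1.4229.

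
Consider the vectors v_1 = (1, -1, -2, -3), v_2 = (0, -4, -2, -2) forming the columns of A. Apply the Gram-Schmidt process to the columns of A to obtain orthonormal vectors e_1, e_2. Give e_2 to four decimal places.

e_2 = (-0.2823, -0.9274, -0.0403, 0.2419)

v_1 = (1, -1, -2, -3); ‖v_1‖ = 3.8730, so e_1 = (0.2582, -0.2582, -0.5164, -0.7746).
e_1·v_2 = 0.2582·0 + (-0.2582)·(-4) + (-0.5164)·(-2) + (-0.7746)·(-2) = 3.6148.
u_2 = v_2 − 3.6148·e_1 = (-0.9333, -3.0667, -0.1333, 0.8000).
‖u_2‖ = 3.3066, so e_2 = (-0.2823, -0.9274, -0.0403, 0.2419).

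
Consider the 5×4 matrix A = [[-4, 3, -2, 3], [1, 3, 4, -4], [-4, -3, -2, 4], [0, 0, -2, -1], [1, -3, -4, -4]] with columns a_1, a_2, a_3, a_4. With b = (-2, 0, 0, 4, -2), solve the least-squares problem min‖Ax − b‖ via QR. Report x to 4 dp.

e_1 = a_1/‖a_1‖ = (-4, 1, -4, 0, 1)/5.8310 = (-0.6860, 0.1715, -0.6860, 0.0000, 0.1715).
r_{12} = e_1·a_2 = 0.0000.
u_2 = a_2 + 0.0000·e_1 = (3.0000, 3.0000, -3.0000, 0.0000, -3.0000).
‖u_2‖ = 6.0000, so e_2 = (0.5000, 0.5000, -0.5000, 0.0000, -0.5000).
r_{13} = e_1·a_3 = 2.7440; r_{23} = e_2·a_3 = 4.0000.
u_3 = a_3 − 2.7440·e_1 − 4.0000·e_2 = (-2.1176, 1.5294, 1.8824, -2.0000, -2.4706).
‖u_3‖ = 4.5244, so e_3 = (-0.4680, 0.3380, 0.4160, -0.4420, -0.5461).
r_{14} = e_1·a_4 = -6.1739; r_{24} = e_2·a_4 = -0.5000; r_{34} = e_3·a_4 = 1.5342.
u_4 = a_4 + 6.1739·e_1 + 0.5000·e_2 − 1.5342·e_3 = (-0.2672, -3.2098, -1.1236, -0.3218, -2.3534).
‖u_4‖ = 4.1568, so e_4 = (-0.0643, -0.7722, -0.2703, -0.0774, -0.5662).
Qᵀb = (1.0290, 0.0000, 0.2600, 0.9512).
Back-substitute: x_4 = 0.9512/4.1568 = 0.2288.
x_3 = (0.2600 − 1.5342·0.2288)/4.5244 = -0.0201.
x_2 = (0.0000 − 4.0000·(-0.0201) + 0.5000·0.2288)/6.0000 = 0.0325.
x_1 = (1.0290 + 0.0000·0.0325 − 2.7440·(-0.0201) + 6.1739·0.2288)/5.8310 = 0.4282.

x = (0.4282, 0.0325, -0.0201, 0.2288)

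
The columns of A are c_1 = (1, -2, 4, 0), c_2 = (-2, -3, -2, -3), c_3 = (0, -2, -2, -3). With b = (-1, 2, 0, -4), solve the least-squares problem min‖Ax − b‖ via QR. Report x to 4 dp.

x = (-0.1511, -0.1826, 0.6391)

c_1 = (1, -2, 4, 0); ‖c_1‖ = 4.5826, so e_1 = (0.2182, -0.4364, 0.8729, 0.0000).
e_1·c_2 = 0.2182·(-2) + (-0.4364)·(-3) + 0.8729·(-2) + 0.0000·(-3) = -0.8729.
u_2 = c_2 + 0.8729·e_1 = (-1.8095, -3.3810, -1.2381, -3.0000).
‖u_2‖ = 5.0238, so e_2 = (-0.3602, -0.6730, -0.2464, -0.5972).
e_1·c_3 = 0.2182·0 + (-0.4364)·(-2) + 0.8729·(-2) + 0.0000·(-3) = -0.8729; e_2·c_3 = (-0.3602)·0 + (-0.6730)·(-2) + (-0.2464)·(-2) + (-0.5972)·(-3) = 3.6304.
u_3 = c_3 + 0.8729·e_1 − 3.6304·e_2 = (1.4981, 0.0623, -0.3434, -0.8321).
‖u_3‖ = 1.7489, so e_3 = (0.8566, 0.0356, -0.1964, -0.4758).
Qᵀb = (-1.0911, 1.4029, 1.1177).
Back-substitute: x_3 = 1.1177/1.7489 = 0.6391.
x_2 = (1.4029 − 3.6304·0.6391)/5.0238 = -0.1826.
x_1 = (-1.0911 + 0.8729·(-0.1826) + 0.8729·0.6391)/4.5826 = -0.1511.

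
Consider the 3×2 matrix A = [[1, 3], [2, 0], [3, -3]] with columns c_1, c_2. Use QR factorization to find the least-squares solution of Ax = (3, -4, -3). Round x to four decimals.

c_1 = (1, 2, 3); ‖c_1‖ = 3.7417, so e_1 = (0.2673, 0.5345, 0.8018).
e_1·c_2 = 0.2673·3 + 0.5345·0 + 0.8018·(-3) = -1.6036.
u_2 = c_2 + 1.6036·e_1 = (3.4286, 0.8571, -1.7143).
‖u_2‖ = 3.9279, so e_2 = (0.8729, 0.2182, -0.4364).
Qᵀb = (-3.7417, 3.0551).
Back-substitute: x_2 = 3.0551/3.9279 = 0.7778.
x_1 = (-3.7417 + 1.6036·0.7778)/3.7417 = -0.6667.

x = (-0.6667, 0.7778)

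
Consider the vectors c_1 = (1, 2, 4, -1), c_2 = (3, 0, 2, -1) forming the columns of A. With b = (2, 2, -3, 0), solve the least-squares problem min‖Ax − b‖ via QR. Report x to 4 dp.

c_1 = (1, 2, 4, -1); ‖c_1‖ = 4.6904, so e_1 = (0.2132, 0.4264, 0.8528, -0.2132).
e_1·c_2 = 0.2132·3 + 0.4264·0 + 0.8528·2 + (-0.2132)·(-1) = 2.5584.
u_2 = c_2 − 2.5584·e_1 = (2.4545, -1.0909, -0.1818, -0.4545).
‖u_2‖ = 2.7303, so e_2 = (0.8990, -0.3996, -0.0666, -0.1665).
Qᵀb = (-1.2792, 1.1987).
Back-substitute: x_2 = 1.1987/2.7303 = 0.4390.
x_1 = (-1.2792 − 2.5584·0.4390)/4.6904 = -0.5122.

x = (-0.5122, 0.4390)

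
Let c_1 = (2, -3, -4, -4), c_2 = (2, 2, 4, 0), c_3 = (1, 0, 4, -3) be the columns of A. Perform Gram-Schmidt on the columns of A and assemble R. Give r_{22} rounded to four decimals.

r_{22} = 4.0988

c_1 = (2, -3, -4, -4); ‖c_1‖ = 6.7082, so e_1 = (0.2981, -0.4472, -0.5963, -0.5963).
e_1·c_2 = 0.2981·2 + (-0.4472)·2 + (-0.5963)·4 + (-0.5963)·0 = -2.6833.
u_2 = c_2 + 2.6833·e_1 = (2.8000, 0.8000, 2.4000, -1.6000).
r_{22} = ‖u_2‖ = 4.0988.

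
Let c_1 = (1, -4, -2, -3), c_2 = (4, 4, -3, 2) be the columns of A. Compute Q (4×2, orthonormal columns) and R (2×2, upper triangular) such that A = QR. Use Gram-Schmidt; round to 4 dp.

c_1 = (1, -4, -2, -3); ‖c_1‖ = 5.4772, so e_1 = (0.1826, -0.7303, -0.3651, -0.5477).
e_1·c_2 = 0.1826·4 + (-0.7303)·4 + (-0.3651)·(-3) + (-0.5477)·2 = -2.1909.
u_2 = c_2 + 2.1909·e_1 = (4.4000, 2.4000, -3.8000, 0.8000).
‖u_2‖ = 6.3403, so e_2 = (0.6940, 0.3785, -0.5993, 0.1262).

Q = [[0.1826, 0.6940], [-0.7303, 0.3785], [-0.3651, -0.5993], [-0.5477, 0.1262]], R = [[5.4772, -2.1909], [0.0000, 6.3403]]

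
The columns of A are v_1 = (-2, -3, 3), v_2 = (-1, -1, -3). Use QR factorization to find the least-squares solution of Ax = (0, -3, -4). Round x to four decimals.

x = (0.1195, 1.4071)

e_1 = v_1/‖v_1‖ = (-2, -3, 3)/4.6904 = (-0.4264, -0.6396, 0.6396).
r_{12} = e_1·v_2 = -0.8528.
u_2 = v_2 + 0.8528·e_1 = (-1.3636, -1.5455, -2.4545).
‖u_2‖ = 3.2051, so e_2 = (-0.4255, -0.4822, -0.7658).
Qᵀb = (-0.6396, 4.5098).
Back-substitute: x_2 = 4.5098/3.2051 = 1.4071.
x_1 = (-0.6396 + 0.8528·1.4071)/4.6904 = 0.1195.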